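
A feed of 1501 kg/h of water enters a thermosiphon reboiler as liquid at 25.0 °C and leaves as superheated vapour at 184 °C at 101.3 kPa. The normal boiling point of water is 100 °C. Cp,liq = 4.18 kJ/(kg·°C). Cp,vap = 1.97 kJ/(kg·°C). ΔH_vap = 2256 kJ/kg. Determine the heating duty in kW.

liquid 25.0→100 °C: 313.5 kJ/kg
vaporisation at 100 °C: 2256 kJ/kg
vapour 100→184 °C: 165.48 kJ/kg
Δh = 313.5 + 2256 + 165.48 = 2735 kJ/kg
Q = ṁ·Δh = 1501 kg/h × 2735 kJ/kg = 4.1052e+06 kJ/h
|Q| = 1140.3 kW

Q = 1140 kW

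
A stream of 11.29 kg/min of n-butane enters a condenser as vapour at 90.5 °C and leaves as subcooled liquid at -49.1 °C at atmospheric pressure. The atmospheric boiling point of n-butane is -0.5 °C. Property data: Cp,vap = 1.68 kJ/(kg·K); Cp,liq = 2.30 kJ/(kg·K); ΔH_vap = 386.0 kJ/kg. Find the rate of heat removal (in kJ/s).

Q_c = 122 kJ/s

vapour 90.5→-0.5 °C: -152.88 kJ/kg
condensation at -0.5 °C: -386 kJ/kg
liquid -0.5→-49.1 °C: -111.78 kJ/kg
Δh = -152.88 + -386 + -111.78 = -650.66 kJ/kg
Q = ṁ·Δh = 11.29 kg/min × -650.66 kJ/kg = -7346 kJ/min
|Q| = 122.43 kW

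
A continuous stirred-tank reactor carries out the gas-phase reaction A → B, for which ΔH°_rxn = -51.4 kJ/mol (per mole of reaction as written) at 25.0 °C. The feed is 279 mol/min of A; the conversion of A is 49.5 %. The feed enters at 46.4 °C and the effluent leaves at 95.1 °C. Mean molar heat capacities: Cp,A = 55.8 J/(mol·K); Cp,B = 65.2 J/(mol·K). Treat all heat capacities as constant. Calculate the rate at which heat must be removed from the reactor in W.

Q_out = 104000 W

Extent of reaction ξ = 0.495 × 279 = 138.1 mol/min
Reaction term: ξ·ΔH°_rxn = 138.1 × -51.4 = -7098.6 kJ/min
Sensible, feed 46.4→25 °C: -333.16 kJ/min
Outlet flows (mol/min): A 140.9, B 138.1
Sensible, products 25→95.1 °C: 1182.3 kJ/min
Q = ΔH = -6249.4 kJ/min = -104.16 kW
Heat removed = 104160 W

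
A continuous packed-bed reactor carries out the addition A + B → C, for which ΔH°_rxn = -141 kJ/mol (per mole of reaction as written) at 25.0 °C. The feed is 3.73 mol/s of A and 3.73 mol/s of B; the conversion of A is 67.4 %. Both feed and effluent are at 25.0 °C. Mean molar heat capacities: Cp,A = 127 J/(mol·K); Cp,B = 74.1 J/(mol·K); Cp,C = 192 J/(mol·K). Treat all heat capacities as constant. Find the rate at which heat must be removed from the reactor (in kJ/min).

Q_out = 21300 kJ/min

Extent of reaction ξ = 0.674 × 3.73 = 2.514 mol/s
Reaction term: ξ·ΔH°_rxn = 2.514 × -141 = -354.48 kJ/s
Q = ΔH = -354.48 kJ/s = -354.48 kW
Heat removed = 21269 kJ/min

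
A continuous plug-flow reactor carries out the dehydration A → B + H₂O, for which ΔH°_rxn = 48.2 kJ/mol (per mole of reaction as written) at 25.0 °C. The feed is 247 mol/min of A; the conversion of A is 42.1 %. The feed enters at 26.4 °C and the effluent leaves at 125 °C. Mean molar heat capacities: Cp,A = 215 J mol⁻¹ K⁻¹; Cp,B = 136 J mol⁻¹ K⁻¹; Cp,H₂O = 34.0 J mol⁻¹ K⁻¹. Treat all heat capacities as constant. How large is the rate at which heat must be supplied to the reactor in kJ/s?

Extent of reaction ξ = 0.421 × 247 = 103.99 mol/min
Reaction term: ξ·ΔH°_rxn = 103.99 × 48.2 = 5012.2 kJ/min
Sensible, feed 26.4→25 °C: -74.347 kJ/min
Outlet flows (mol/min): A 143.01, B 103.99, H₂O 103.99
Sensible, products 25→125 °C: 4842.6 kJ/min
Q = ΔH = 9780.4 kJ/min = 163.01 kW
Heat supplied = 163.01 kJ/s

Q_in = 163 kJ/s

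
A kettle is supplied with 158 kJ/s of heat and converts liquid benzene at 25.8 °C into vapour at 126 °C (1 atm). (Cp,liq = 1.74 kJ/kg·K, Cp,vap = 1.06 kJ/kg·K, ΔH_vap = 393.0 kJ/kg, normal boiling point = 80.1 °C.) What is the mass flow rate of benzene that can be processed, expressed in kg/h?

Δh = 1.74×(80.1−25.8) + 393.0 + 1.06×(126−80.1) = 536.14 kJ/kg
Q = 158 kJ/s = 158 kJ/s = 568800 kJ/h
ṁ = Q/Δh = 568800 / 536.14 = 1060.9 kg/h

ṁ = 1060 kg/h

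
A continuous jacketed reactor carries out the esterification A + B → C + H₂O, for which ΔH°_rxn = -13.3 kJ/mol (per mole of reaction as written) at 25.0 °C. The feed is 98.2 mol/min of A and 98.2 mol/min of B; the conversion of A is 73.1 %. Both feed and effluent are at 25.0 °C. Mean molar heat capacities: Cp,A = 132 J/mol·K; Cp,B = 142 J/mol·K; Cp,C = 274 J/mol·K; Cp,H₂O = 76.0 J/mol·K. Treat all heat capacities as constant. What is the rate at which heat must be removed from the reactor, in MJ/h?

Q_out = 57.3 MJ/h

Extent of reaction ξ = 0.731 × 98.2 = 71.784 mol/min
Reaction term: ξ·ΔH°_rxn = 71.784 × -13.3 = -954.73 kJ/min
Q = ΔH = -954.73 kJ/min = -15.912 kW
Heat removed = 57.284 MJ/h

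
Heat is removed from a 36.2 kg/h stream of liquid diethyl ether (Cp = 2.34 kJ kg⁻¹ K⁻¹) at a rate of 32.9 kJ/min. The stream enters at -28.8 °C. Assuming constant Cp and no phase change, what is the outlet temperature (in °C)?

Q = 32.9 kJ/min = 1974 kJ/h
ΔT = Q/(ṁ·Cp) = 1974/(36.2×2.34) = 23.304 K
T_out = -28.8 − 23.304 = -52.104 °C

T_out = -52.1 °C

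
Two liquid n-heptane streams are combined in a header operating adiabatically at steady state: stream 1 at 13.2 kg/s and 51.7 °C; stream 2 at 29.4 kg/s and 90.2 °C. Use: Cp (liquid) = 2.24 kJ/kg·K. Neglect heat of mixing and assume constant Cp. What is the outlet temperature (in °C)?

T_out = 78.3 °C

Energy balance with Q = 0: Σ ṁᵢCp,ᵢ(T_out − Tᵢ) = 0
T_out = Σ ṁᵢCp,ᵢTᵢ / Σ ṁᵢCp,ᵢ
      = 7468.9 / 95.424 = 78.27 °C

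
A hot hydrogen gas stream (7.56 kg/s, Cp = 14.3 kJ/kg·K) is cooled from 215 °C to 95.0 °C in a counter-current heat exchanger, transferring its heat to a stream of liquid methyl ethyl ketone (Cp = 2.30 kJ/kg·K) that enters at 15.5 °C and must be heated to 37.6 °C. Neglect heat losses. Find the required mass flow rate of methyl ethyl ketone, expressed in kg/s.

Heat released by hot stream: Q = 7.56 × 14.3 × (215 − 95.0) = 12973 kJ/s
Energy balance on cold side (adiabatic exchanger): Q = ṁ_c·Cp_c·(T_c,out − T_c,in)
ṁ_c = 12973 / [2.30 × (37.6 − 15.5)] = 255.22 kg/s

ṁ_c = 255 kg/s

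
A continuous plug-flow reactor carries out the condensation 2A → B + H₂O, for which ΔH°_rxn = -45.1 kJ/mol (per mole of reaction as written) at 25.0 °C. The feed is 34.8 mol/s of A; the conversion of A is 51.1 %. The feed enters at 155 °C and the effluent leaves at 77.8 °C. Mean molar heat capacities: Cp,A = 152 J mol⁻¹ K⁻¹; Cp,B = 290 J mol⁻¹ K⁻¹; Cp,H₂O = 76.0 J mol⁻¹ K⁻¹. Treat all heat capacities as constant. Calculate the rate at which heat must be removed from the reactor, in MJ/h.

Q_out = 2810 MJ/h

Extent of reaction ξ = 0.511 × 34.8 / 2 = 8.8914 mol/s
Reaction term: ξ·ΔH°_rxn = 8.8914 × -45.1 = -401 kJ/s
Sensible, feed 155→25 °C: -687.65 kJ/s
Outlet flows (mol/s): A 17.017, B 8.8914, H₂O 8.8914
Sensible, products 25→77.8 °C: 308.4 kJ/s
Q = ΔH = -780.25 kJ/s = -780.25 kW
Heat removed = 2808.9 MJ/h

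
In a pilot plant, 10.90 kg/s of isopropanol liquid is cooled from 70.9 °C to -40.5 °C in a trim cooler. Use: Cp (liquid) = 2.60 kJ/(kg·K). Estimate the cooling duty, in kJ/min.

Q_c = 189000 kJ/min

Q = ṁ·Cp·ΔT = 10.90 × 2.60 × (-40.5 − 70.9) = -3157.1 kJ/s
Cooling duty = 189420 kJ/min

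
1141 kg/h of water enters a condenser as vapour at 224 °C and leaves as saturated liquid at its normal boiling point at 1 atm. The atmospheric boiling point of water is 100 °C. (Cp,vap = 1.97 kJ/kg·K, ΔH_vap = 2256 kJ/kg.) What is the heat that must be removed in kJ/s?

vapour 224→100 °C: -244.28 kJ/kg
condensation at 100 °C: -2256 kJ/kg
Δh = -244.28 + -2256 = -2500.3 kJ/kg
Q = ṁ·Δh = 1141 kg/h × -2500.3 kJ/kg = -2.8528e+06 kJ/h
|Q| = 792.45 kW

Q_c = 792 kJ/s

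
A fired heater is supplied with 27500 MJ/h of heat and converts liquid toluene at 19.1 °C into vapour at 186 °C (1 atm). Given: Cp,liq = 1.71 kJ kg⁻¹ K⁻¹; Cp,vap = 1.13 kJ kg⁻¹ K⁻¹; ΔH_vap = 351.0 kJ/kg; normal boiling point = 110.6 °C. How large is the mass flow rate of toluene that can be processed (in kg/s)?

ṁ = 12.9 kg/s

Δh = 1.71×(110.6−19.1) + 351.0 + 1.13×(186−110.6) = 592.67 kJ/kg
Q = 27500 MJ/h = 7638.9 kJ/s = 7638.9 kJ/s
ṁ = Q/Δh = 7638.9 / 592.67 = 12.889 kg/s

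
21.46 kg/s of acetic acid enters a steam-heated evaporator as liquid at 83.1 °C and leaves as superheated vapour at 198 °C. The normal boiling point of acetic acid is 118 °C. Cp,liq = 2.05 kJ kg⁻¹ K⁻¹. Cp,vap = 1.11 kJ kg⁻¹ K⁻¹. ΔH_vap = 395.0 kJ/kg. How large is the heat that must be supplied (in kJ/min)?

Q = 715000 kJ/min

liquid 83.1→118 °C: 71.545 kJ/kg
vaporisation at 118 °C: 395 kJ/kg
vapour 118→198 °C: 88.8 kJ/kg
Δh = 71.545 + 395 + 88.8 = 555.35 kJ/kg
Q = ṁ·Δh = 21.46 kg/s × 555.35 kJ/kg = 11918 kJ/s
|Q| = 11918 kW = 715060 kJ/min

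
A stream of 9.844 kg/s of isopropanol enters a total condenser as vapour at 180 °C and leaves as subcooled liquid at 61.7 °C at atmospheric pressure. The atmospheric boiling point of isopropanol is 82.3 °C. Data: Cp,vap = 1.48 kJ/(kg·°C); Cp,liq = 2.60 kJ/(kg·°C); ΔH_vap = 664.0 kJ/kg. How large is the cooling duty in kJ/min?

vapour 180→82.3 °C: -144.6 kJ/kg
condensation at 82.3 °C: -664 kJ/kg
liquid 82.3→61.7 °C: -53.56 kJ/kg
Δh = -144.6 + -664 + -53.56 = -862.16 kJ/kg
Q = ṁ·Δh = 9.844 kg/s × -862.16 kJ/kg = -8487.1 kJ/s
|Q| = 8487.1 kW = 509220 kJ/min

Q_c = 509000 kJ/min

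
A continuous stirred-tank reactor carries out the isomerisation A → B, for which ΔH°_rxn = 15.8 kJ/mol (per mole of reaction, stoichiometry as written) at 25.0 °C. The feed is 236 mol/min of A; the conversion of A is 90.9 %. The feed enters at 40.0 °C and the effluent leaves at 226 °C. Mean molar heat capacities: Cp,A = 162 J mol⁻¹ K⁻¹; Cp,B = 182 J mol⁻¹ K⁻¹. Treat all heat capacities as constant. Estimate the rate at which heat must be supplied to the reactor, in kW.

Extent of reaction ξ = 0.909 × 236 = 214.52 mol/min
Reaction term: ξ·ΔH°_rxn = 214.52 × 15.8 = 3389.5 kJ/min
Sensible, feed 40.0→25 °C: -573.48 kJ/min
Outlet flows (mol/min): A 21.476, B 214.52
Sensible, products 25→226 °C: 8547 kJ/min
Q = ΔH = 11363 kJ/min = 189.38 kW
Heat supplied = 189.38 kW

Q_in = 189 kW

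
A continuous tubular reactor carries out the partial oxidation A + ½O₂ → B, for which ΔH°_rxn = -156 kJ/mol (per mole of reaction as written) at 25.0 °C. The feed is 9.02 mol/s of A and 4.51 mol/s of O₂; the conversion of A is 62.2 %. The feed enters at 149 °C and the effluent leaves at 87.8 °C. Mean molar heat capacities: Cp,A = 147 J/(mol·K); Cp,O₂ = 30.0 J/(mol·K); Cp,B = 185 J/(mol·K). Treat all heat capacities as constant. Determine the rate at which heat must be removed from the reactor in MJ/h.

Q_out = 3440 MJ/h

Extent of reaction ξ = 0.622 × 9.02 = 5.6104 mol/s
Reaction term: ξ·ΔH°_rxn = 5.6104 × -156 = -875.23 kJ/s
Sensible, feed 149→25 °C: -181.19 kJ/s
Outlet flows (mol/s): A 3.4096, O₂ 1.7048, B 5.6104
Sensible, products 25→87.8 °C: 99.87 kJ/s
Q = ΔH = -956.55 kJ/s = -956.55 kW
Heat removed = 3443.6 MJ/h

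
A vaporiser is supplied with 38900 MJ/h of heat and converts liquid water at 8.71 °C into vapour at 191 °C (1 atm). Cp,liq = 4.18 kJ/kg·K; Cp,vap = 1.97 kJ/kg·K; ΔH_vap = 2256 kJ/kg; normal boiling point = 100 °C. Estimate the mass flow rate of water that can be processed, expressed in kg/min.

Δh = 4.18×(100−8.71) + 2256 + 1.97×(191−100) = 2816.9 kJ/kg
Q = 38900 MJ/h = 10806 kJ/s = 648330 kJ/min
ṁ = Q/Δh = 648330 / 2816.9 = 230.16 kg/min

ṁ = 230 kg/min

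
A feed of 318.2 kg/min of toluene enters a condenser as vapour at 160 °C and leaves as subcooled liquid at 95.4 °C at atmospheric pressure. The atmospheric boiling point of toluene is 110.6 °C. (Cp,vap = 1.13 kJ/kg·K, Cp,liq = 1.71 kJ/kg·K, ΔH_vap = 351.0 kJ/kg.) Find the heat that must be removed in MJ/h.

vapour 160→110.6 °C: -55.822 kJ/kg
condensation at 110.6 °C: -351 kJ/kg
liquid 110.6→95.4 °C: -25.992 kJ/kg
Δh = -55.822 + -351 + -25.992 = -432.81 kJ/kg
Q = ṁ·Δh = 318.2 kg/min × -432.81 kJ/kg = -137720 kJ/min
|Q| = 2295.4 kW = 8263.3 MJ/h

Q_c = 8260 MJ/h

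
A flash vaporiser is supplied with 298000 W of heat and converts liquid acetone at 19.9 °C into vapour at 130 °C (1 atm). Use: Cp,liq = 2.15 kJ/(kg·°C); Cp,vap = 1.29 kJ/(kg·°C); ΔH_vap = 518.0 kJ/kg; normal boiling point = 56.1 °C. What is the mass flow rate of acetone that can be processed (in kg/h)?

ṁ = 1550 kg/h

Δh = 2.15×(56.1−19.9) + 518.0 + 1.29×(130−56.1) = 691.16 kJ/kg
Q = 298000 W = 298 kJ/s = 1.0728e+06 kJ/h
ṁ = Q/Δh = 1.0728e+06 / 691.16 = 1552.2 kg/h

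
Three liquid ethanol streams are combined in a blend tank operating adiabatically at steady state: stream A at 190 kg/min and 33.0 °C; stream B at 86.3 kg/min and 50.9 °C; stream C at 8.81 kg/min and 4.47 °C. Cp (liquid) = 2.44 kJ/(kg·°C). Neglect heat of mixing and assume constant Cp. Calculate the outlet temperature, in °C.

Energy balance with Q = 0: Σ ṁᵢCp,ᵢ(T_out − Tᵢ) = 0
T_out = Σ ṁᵢCp,ᵢTᵢ / Σ ṁᵢCp,ᵢ
      = 26113 / 695.67 = 37.537 °C

T_out = 37.5 °C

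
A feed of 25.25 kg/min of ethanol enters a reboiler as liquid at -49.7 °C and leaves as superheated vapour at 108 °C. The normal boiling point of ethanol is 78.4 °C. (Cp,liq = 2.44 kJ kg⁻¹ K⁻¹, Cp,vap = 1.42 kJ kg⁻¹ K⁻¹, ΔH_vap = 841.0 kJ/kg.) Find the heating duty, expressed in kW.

liquid -49.7→78.4 °C: 312.56 kJ/kg
vaporisation at 78.4 °C: 841 kJ/kg
vapour 78.4→108 °C: 42.032 kJ/kg
Δh = 312.56 + 841 + 42.032 = 1195.6 kJ/kg
Q = ṁ·Δh = 25.25 kg/min × 1195.6 kJ/kg = 30189 kJ/min
|Q| = 503.15 kW

Q = 503 kW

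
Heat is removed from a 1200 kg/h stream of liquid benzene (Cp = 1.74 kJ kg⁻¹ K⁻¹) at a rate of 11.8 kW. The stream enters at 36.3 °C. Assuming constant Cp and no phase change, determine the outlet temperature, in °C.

T_out = 16.0 °C

Q = 11.8 kW = 42480 kJ/h
ΔT = Q/(ṁ·Cp) = 42480/(1200×1.74) = 20.345 K
T_out = 36.3 − 20.345 = 15.955 °C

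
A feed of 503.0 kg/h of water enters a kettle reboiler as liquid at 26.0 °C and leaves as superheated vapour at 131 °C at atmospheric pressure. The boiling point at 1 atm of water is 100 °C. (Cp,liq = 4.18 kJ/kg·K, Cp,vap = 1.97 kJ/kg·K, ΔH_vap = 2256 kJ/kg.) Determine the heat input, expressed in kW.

liquid 26.0→100 °C: 309.32 kJ/kg
vaporisation at 100 °C: 2256 kJ/kg
vapour 100→131 °C: 61.07 kJ/kg
Δh = 309.32 + 2256 + 61.07 = 2626.4 kJ/kg
Q = ṁ·Δh = 503.0 kg/h × 2626.4 kJ/kg = 1.3211e+06 kJ/h
|Q| = 366.97 kW

Q = 367 kW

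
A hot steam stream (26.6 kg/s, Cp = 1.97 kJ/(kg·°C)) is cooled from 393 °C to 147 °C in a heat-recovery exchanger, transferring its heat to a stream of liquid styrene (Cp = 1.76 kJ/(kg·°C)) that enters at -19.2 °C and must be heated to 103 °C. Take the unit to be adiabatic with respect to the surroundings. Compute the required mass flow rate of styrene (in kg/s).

ṁ_c = 59.9 kg/s

Heat released by hot stream: Q = 26.6 × 1.97 × (393 − 147) = 12891 kJ/s
Energy balance on cold side (adiabatic exchanger): Q = ṁ_c·Cp_c·(T_c,out − T_c,in)
ṁ_c = 12891 / [1.76 × (103 − -19.2)] = 59.938 kg/s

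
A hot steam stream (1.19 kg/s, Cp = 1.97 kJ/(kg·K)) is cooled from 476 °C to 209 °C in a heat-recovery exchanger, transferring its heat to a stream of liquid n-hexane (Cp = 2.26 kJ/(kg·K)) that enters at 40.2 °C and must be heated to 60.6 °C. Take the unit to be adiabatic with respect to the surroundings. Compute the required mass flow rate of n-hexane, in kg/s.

ṁ_c = 13.6 kg/s

Heat released by hot stream: Q = 1.19 × 1.97 × (476 − 209) = 625.93 kJ/s
Energy balance on cold side (adiabatic exchanger): Q = ṁ_c·Cp_c·(T_c,out − T_c,in)
ṁ_c = 625.93 / [2.26 × (60.6 − 40.2)] = 13.576 kg/s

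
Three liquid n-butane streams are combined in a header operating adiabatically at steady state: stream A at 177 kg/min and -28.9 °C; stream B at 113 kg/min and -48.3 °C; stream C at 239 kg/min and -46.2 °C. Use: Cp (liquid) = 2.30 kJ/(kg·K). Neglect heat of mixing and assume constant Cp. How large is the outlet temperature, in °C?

Adiabatic, steady state ⇒ Σ ṁᵢCp,ᵢ(T_out − Tᵢ) = 0
Σ ṁᵢCp,ᵢTᵢ = 177×2.30×-28.9 + 113×2.30×-48.3 + 239×2.30×-46.2 = -49714
Σ ṁᵢCp,ᵢ = 177×2.30 + 113×2.30 + 239×2.30 = 1216.7
T_out = -49714 / 1216.7 = -40.86 °C

T_out = -40.9 °C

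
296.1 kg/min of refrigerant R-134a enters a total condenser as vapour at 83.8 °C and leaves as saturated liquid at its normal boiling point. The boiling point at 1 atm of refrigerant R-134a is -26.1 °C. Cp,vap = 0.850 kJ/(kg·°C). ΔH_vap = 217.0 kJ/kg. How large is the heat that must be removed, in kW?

Q_c = 1530 kW

vapour 83.8→-26.1 °C: -93.415 kJ/kg
condensation at -26.1 °C: -217 kJ/kg
Δh = -93.415 + -217 = -310.42 kJ/kg
Q = ṁ·Δh = 296.1 kg/min × -310.42 kJ/kg = -91914 kJ/min
|Q| = 1531.9 kW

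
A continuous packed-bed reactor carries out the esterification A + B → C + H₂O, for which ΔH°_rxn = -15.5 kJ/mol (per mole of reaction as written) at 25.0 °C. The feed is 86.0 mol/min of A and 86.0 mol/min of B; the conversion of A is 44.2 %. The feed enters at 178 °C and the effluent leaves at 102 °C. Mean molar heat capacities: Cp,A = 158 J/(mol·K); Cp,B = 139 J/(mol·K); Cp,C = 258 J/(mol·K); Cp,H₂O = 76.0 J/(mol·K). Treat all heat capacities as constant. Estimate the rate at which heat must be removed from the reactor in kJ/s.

Q_out = 40.4 kJ/s

Extent of reaction ξ = 0.442 × 86.0 = 38.012 mol/min
Reaction term: ξ·ΔH°_rxn = 38.012 × -15.5 = -589.19 kJ/min
Sensible, feed 178→25 °C: -3907.9 kJ/min
Outlet flows (mol/min): A 47.988, B 47.988, C 38.012, H₂O 38.012
Sensible, products 25→102 °C: 2075 kJ/min
Q = ΔH = -2422.1 kJ/min = -40.368 kW
Heat removed = 40.368 kJ/s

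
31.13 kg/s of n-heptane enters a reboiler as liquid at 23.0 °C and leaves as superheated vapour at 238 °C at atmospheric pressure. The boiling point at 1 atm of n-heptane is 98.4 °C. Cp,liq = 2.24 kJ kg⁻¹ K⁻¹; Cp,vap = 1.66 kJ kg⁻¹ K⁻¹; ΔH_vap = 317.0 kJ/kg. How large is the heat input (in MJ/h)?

liquid 23.0→98.4 °C: 168.9 kJ/kg
vaporisation at 98.4 °C: 317 kJ/kg
vapour 98.4→238 °C: 231.74 kJ/kg
Δh = 168.9 + 317 + 231.74 = 717.63 kJ/kg
Q = ṁ·Δh = 31.13 kg/s × 717.63 kJ/kg = 22340 kJ/s
|Q| = 22340 kW = 80424 MJ/h

Q = 80400 MJ/h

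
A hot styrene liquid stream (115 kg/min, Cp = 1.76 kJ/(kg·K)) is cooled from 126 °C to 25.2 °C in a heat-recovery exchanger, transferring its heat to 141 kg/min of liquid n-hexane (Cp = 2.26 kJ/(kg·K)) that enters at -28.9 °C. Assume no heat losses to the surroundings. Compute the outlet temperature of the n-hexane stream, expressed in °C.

Heat released by hot stream: Q = 115 × 1.76 × (126 − 25.2) = 20402 kJ/min
Energy balance on cold side (adiabatic exchanger): Q = ṁ_c·Cp_c·(T_c,out − T_c,in)
T_c,out = -28.9 + 20402/(141 × 2.26) = 35.124 °C

T_c,out = 35.1 °C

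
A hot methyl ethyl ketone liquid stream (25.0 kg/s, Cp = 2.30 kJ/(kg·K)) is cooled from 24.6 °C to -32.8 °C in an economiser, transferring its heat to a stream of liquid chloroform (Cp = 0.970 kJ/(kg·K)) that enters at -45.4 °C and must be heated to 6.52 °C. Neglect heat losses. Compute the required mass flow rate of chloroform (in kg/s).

Heat released by hot stream: Q = 25.0 × 2.30 × (24.6 − -32.8) = 3300.5 kJ/s
Energy balance on cold side (adiabatic exchanger): Q = ṁ_c·Cp_c·(T_c,out − T_c,in)
ṁ_c = 3300.5 / [0.970 × (6.52 − -45.4)] = 65.535 kg/s

ṁ_c = 65.5 kg/s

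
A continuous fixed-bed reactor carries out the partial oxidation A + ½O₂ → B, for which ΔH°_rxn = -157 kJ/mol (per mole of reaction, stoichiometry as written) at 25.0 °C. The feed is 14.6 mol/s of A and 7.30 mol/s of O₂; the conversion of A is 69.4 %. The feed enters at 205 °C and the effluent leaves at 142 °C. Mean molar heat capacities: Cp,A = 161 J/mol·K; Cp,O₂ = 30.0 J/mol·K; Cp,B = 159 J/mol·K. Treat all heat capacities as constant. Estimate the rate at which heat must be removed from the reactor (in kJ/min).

Q_out = 106000 kJ/min

Extent of reaction ξ = 0.694 × 14.6 = 10.132 mol/s
Reaction term: ξ·ΔH°_rxn = 10.132 × -157 = -1590.8 kJ/s
Sensible, feed 205→25 °C: -462.53 kJ/s
Outlet flows (mol/s): A 4.4676, O₂ 2.2338, B 10.132
Sensible, products 25→142 °C: 280.49 kJ/s
Q = ΔH = -1772.8 kJ/s = -1772.8 kW
Heat removed = 106370 kJ/min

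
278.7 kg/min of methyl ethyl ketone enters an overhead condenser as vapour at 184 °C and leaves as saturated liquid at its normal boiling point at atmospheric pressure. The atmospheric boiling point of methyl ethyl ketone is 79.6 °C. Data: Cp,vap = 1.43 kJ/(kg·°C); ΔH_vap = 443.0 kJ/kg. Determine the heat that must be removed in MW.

vapour 184→79.6 °C: -149.29 kJ/kg
condensation at 79.6 °C: -443 kJ/kg
Δh = -149.29 + -443 = -592.29 kJ/kg
Q = ṁ·Δh = 278.7 kg/min × -592.29 kJ/kg = -165070 kJ/min
|Q| = 2751.2 kW = 2.7512 MW

Q_c = 2.75 MW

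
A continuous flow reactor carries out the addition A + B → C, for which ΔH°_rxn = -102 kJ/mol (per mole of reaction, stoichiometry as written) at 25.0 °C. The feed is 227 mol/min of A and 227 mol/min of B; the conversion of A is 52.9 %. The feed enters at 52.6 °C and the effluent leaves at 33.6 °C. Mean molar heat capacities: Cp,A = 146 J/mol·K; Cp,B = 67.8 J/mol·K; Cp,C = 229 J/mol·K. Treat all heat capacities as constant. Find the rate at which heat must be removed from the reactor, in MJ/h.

Extent of reaction ξ = 0.529 × 227 = 120.08 mol/min
Reaction term: ξ·ΔH°_rxn = 120.08 × -102 = -12248 kJ/min
Sensible, feed 52.6→25 °C: -1339.5 kJ/min
Outlet flows (mol/min): A 106.92, B 106.92, C 120.08
Sensible, products 25→33.6 °C: 433.08 kJ/min
Q = ΔH = -13155 kJ/min = -219.25 kW
Heat removed = 789.29 MJ/h

Q_out = 789 MJ/h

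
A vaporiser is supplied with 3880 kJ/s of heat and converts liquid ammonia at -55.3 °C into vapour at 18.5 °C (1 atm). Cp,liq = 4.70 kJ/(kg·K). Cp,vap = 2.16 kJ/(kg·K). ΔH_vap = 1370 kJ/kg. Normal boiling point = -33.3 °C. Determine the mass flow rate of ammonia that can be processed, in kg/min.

Δh = 4.70×(-33.3−-55.3) + 1370 + 2.16×(18.5−-33.3) = 1585.3 kJ/kg
Q = 3880 kJ/s = 3880 kJ/s = 232800 kJ/min
ṁ = Q/Δh = 232800 / 1585.3 = 146.85 kg/min

ṁ = 147 kg/min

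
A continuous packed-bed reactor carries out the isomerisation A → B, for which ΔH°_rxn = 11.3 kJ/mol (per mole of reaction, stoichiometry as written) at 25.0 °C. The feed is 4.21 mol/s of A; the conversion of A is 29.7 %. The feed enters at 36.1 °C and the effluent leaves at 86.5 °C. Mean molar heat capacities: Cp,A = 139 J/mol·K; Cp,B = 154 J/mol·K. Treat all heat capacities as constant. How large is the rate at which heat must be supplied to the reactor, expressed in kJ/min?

Q_in = 2690 kJ/min

Extent of reaction ξ = 0.297 × 4.21 = 1.2504 mol/s
Reaction term: ξ·ΔH°_rxn = 1.2504 × 11.3 = 14.129 kJ/s
Sensible, feed 36.1→25 °C: -6.4956 kJ/s
Outlet flows (mol/s): A 2.9596, B 1.2504
Sensible, products 25→86.5 °C: 37.143 kJ/s
Q = ΔH = 44.776 kJ/s = 44.776 kW
Heat supplied = 2686.6 kJ/min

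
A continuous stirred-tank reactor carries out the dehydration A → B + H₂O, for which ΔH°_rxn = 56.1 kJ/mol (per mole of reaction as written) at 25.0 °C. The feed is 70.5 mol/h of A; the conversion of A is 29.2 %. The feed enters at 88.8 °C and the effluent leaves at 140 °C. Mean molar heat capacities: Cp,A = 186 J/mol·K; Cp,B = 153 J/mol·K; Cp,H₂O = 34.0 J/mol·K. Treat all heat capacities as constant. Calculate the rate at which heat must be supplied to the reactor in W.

Q_in = 508 W

Extent of reaction ξ = 0.292 × 70.5 = 20.586 mol/h
Reaction term: ξ·ΔH°_rxn = 20.586 × 56.1 = 1154.9 kJ/h
Sensible, feed 88.8→25 °C: -836.61 kJ/h
Outlet flows (mol/h): A 49.914, B 20.586, H₂O 20.586
Sensible, products 25→140 °C: 1510.4 kJ/h
Q = ΔH = 1828.6 kJ/h = 0.50795 kW
Heat supplied = 507.95 W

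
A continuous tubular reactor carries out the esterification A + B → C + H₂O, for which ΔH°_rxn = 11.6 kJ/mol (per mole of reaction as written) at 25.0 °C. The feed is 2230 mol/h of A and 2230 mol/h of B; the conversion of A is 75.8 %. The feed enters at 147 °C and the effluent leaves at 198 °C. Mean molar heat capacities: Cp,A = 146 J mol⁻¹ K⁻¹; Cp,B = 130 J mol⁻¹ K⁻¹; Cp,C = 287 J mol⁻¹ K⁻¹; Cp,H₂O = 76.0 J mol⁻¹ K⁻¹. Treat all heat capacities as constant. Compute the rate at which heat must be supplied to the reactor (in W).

Extent of reaction ξ = 0.758 × 2230 = 1690.3 mol/h
Reaction term: ξ·ΔH°_rxn = 1690.3 × 11.6 = 19608 kJ/h
Sensible, feed 147→25 °C: -75089 kJ/h
Outlet flows (mol/h): A 539.66, B 539.66, C 1690.3, H₂O 1690.3
Sensible, products 25→198 °C: 131920 kJ/h
Q = ΔH = 76439 kJ/h = 21.233 kW
Heat supplied = 21233 W

Q_in = 21200 W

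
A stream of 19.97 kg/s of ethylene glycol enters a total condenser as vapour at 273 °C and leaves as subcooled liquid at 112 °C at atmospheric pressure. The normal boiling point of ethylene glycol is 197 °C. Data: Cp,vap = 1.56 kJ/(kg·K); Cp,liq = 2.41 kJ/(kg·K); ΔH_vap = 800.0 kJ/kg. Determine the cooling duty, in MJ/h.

vapour 273→197 °C: -118.56 kJ/kg
condensation at 197 °C: -800 kJ/kg
liquid 197→112 °C: -204.85 kJ/kg
Δh = -118.56 + -800 + -204.85 = -1123.4 kJ/kg
Q = ṁ·Δh = 19.97 kg/s × -1123.4 kJ/kg = -22434 kJ/s
|Q| = 22434 kW = 80764 MJ/h

Q_c = 80800 MJ/h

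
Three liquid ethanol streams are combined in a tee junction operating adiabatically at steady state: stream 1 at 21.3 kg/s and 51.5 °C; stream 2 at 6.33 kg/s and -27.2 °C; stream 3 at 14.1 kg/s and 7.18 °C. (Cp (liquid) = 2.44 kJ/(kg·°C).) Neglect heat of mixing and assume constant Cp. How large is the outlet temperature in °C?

Energy balance with Q = 0: Σ ṁᵢCp,ᵢ(T_out − Tᵢ) = 0
Σ ṁᵢCp,ᵢTᵢ = 21.3×2.44×51.5 + 6.33×2.44×-27.2 + 14.1×2.44×7.18 = 2503.5
Σ ṁᵢCp,ᵢ = 21.3×2.44 + 6.33×2.44 + 14.1×2.44 = 101.82
T_out = 2503.5 / 101.82 = 24.587 °C

T_out = 24.6 °C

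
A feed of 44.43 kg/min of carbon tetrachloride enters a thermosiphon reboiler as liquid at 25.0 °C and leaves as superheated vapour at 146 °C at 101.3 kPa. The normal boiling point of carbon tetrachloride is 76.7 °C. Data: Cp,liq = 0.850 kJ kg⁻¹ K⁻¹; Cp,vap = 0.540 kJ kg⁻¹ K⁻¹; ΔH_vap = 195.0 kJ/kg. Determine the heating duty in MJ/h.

liquid 25.0→76.7 °C: 43.945 kJ/kg
vaporisation at 76.7 °C: 195 kJ/kg
vapour 76.7→146 °C: 37.422 kJ/kg
Δh = 43.945 + 195 + 37.422 = 276.37 kJ/kg
Q = ṁ·Δh = 44.43 kg/min × 276.37 kJ/kg = 12279 kJ/min
|Q| = 204.65 kW = 736.74 MJ/h

Q = 737 MJ/h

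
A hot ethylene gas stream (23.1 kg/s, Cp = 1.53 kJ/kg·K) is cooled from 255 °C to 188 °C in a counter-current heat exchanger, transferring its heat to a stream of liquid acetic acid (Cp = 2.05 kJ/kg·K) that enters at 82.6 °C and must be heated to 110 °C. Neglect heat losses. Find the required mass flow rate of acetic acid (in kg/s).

ṁ_c = 42.2 kg/s

Heat released by hot stream: Q = 23.1 × 1.53 × (255 − 188) = 2368 kJ/s
Energy balance on cold side (adiabatic exchanger): Q = ṁ_c·Cp_c·(T_c,out − T_c,in)
ṁ_c = 2368 / [2.05 × (110 − 82.6)] = 42.157 kg/s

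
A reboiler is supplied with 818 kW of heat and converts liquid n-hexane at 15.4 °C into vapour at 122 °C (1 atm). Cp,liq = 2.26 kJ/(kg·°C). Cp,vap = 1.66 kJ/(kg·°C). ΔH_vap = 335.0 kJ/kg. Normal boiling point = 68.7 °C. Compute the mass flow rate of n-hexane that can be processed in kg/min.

ṁ = 90.2 kg/min

Δh = 2.26×(68.7−15.4) + 335.0 + 1.66×(122−68.7) = 543.94 kJ/kg
Q = 818 kW = 818 kJ/s = 49080 kJ/min
ṁ = Q/Δh = 49080 / 543.94 = 90.231 kg/min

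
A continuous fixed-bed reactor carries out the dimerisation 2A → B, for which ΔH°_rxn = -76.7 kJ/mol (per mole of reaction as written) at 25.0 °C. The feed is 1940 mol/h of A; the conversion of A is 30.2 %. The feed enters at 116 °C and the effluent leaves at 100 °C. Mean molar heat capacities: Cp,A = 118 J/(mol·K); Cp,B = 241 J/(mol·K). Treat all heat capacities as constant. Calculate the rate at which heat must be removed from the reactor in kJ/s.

Extent of reaction ξ = 0.302 × 1940 / 2 = 292.94 mol/h
Reaction term: ξ·ΔH°_rxn = 292.94 × -76.7 = -22468 kJ/h
Sensible, feed 116→25 °C: -20832 kJ/h
Outlet flows (mol/h): A 1354.1, B 292.94
Sensible, products 25→100 °C: 17279 kJ/h
Q = ΔH = -26021 kJ/h = -7.2282 kW
Heat removed = 7.2282 kJ/s

Q_out = 7.23 kJ/s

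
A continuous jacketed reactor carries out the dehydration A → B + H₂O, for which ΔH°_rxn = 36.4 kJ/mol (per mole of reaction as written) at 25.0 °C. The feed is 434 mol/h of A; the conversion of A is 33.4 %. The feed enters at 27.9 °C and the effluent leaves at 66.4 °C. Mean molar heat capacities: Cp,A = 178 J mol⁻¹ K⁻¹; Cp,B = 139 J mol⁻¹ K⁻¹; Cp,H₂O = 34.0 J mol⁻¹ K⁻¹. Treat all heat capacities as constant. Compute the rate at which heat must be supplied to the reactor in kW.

Extent of reaction ξ = 0.334 × 434 = 144.96 mol/h
Reaction term: ξ·ΔH°_rxn = 144.96 × 36.4 = 5276.4 kJ/h
Sensible, feed 27.9→25 °C: -224.03 kJ/h
Outlet flows (mol/h): A 289.04, B 144.96, H₂O 144.96
Sensible, products 25→66.4 °C: 3168.2 kJ/h
Q = ΔH = 8220.6 kJ/h = 2.2835 kW
Heat supplied = 2.2835 kW

Q_in = 2.28 kW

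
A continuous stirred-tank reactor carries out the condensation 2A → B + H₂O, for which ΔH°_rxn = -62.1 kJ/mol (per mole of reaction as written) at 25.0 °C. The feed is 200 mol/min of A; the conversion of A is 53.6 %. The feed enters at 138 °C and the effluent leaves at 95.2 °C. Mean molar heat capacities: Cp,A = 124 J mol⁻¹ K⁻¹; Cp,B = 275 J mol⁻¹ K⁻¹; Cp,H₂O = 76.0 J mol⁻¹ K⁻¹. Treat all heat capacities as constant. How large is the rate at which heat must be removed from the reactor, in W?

Q_out = 66700 W

Extent of reaction ξ = 0.536 × 200 / 2 = 53.6 mol/min
Reaction term: ξ·ΔH°_rxn = 53.6 × -62.1 = -3328.6 kJ/min
Sensible, feed 138→25 °C: -2802.4 kJ/min
Outlet flows (mol/min): A 92.8, B 53.6, H₂O 53.6
Sensible, products 25→95.2 °C: 2128.5 kJ/min
Q = ΔH = -4002.4 kJ/min = -66.707 kW
Heat removed = 66707 W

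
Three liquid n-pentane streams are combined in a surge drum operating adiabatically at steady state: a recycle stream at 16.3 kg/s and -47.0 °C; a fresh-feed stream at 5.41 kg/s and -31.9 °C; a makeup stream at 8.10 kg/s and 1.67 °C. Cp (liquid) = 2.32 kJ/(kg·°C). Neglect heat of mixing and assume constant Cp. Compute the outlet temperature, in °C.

Adiabatic, steady state ⇒ Σ ṁᵢCp,ᵢ(T_out − Tᵢ) = 0
Σ ṁᵢCp,ᵢTᵢ = 16.3×2.32×-47.0 + 5.41×2.32×-31.9 + 8.10×2.32×1.67 = -2146.4
Σ ṁᵢCp,ᵢ = 16.3×2.32 + 5.41×2.32 + 8.10×2.32 = 69.159
T_out = -2146.4 / 69.159 = -31.035 °C

T_out = -31.0 °C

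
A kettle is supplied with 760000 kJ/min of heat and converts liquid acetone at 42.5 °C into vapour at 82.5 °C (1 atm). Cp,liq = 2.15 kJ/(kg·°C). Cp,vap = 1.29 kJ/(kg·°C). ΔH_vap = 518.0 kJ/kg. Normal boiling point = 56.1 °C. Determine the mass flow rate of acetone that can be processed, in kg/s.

ṁ = 21.8 kg/s

Δh = 2.15×(56.1−42.5) + 518.0 + 1.29×(82.5−56.1) = 581.3 kJ/kg
Q = 760000 kJ/min = 12667 kJ/s = 12667 kJ/s
ṁ = Q/Δh = 12667 / 581.3 = 21.79 kg/s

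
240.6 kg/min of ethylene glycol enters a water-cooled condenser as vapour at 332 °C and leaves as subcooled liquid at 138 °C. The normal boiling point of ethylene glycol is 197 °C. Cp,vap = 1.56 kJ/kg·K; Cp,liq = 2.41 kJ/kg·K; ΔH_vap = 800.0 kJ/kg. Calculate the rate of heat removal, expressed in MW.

Q_c = 4.62 MW

vapour 332→197 °C: -210.6 kJ/kg
condensation at 197 °C: -800 kJ/kg
liquid 197→138 °C: -142.19 kJ/kg
Δh = -210.6 + -800 + -142.19 = -1152.8 kJ/kg
Q = ṁ·Δh = 240.6 kg/min × -1152.8 kJ/kg = -277360 kJ/min
|Q| = 4622.7 kW = 4.6227 MW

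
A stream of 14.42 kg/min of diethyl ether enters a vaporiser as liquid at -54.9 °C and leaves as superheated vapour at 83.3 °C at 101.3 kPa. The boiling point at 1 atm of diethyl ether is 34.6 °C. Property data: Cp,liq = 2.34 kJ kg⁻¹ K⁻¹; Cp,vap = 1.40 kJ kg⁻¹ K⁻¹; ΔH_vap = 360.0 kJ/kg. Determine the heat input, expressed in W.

liquid -54.9→34.6 °C: 209.43 kJ/kg
vaporisation at 34.6 °C: 360 kJ/kg
vapour 34.6→83.3 °C: 68.18 kJ/kg
Δh = 209.43 + 360 + 68.18 = 637.61 kJ/kg
Q = ṁ·Δh = 14.42 kg/min × 637.61 kJ/kg = 9194.3 kJ/min
|Q| = 153.24 kW = 153240 W

Q = 153000 W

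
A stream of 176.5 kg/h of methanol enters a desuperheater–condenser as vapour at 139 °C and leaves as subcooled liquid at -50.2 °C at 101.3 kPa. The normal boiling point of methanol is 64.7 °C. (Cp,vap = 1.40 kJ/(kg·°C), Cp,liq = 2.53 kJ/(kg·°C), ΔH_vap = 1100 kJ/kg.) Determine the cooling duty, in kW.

Q_c = 73.3 kW

vapour 139→64.7 °C: -104.02 kJ/kg
condensation at 64.7 °C: -1100 kJ/kg
liquid 64.7→-50.2 °C: -290.7 kJ/kg
Δh = -104.02 + -1100 + -290.7 = -1494.7 kJ/kg
Q = ṁ·Δh = 176.5 kg/h × -1494.7 kJ/kg = -263820 kJ/h
|Q| = 73.283 kW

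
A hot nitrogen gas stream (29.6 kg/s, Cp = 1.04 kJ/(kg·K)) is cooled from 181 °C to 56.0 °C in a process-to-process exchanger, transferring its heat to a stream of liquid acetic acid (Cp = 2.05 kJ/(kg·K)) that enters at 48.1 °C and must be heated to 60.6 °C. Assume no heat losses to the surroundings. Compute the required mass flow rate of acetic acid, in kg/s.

ṁ_c = 150 kg/s

Heat released by hot stream: Q = 29.6 × 1.04 × (181 − 56.0) = 3848 kJ/s
Energy balance on cold side (adiabatic exchanger): Q = ṁ_c·Cp_c·(T_c,out − T_c,in)
ṁ_c = 3848 / [2.05 × (60.6 − 48.1)] = 150.17 kg/s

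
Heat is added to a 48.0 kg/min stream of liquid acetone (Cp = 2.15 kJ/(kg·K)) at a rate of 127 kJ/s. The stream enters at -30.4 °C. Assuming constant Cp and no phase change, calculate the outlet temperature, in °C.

T_out = 43.4 °C

Q = 127 kJ/s = 7620 kJ/min
ΔT = Q/(ṁ·Cp) = 7620/(48.0×2.15) = 73.837 K
T_out = -30.4 + 73.837 = 43.437 °C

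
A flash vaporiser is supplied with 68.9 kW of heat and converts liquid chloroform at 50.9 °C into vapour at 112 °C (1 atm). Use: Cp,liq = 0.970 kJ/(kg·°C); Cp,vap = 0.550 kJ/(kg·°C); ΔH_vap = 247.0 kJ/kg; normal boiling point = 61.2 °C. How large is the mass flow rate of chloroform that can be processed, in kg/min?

ṁ = 14.5 kg/min

Δh = 0.970×(61.2−50.9) + 247.0 + 0.550×(112−61.2) = 284.93 kJ/kg
Q = 68.9 kW = 68.9 kJ/s = 4134 kJ/min
ṁ = Q/Δh = 4134 / 284.93 = 14.509 kg/min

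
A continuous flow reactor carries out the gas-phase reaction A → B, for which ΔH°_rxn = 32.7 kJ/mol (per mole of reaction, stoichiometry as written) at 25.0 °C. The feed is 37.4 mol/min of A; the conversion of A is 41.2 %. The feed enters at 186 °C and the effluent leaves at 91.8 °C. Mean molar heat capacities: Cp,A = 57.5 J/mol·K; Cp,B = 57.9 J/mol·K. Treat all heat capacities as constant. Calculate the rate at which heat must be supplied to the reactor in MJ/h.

Q_in = 18.1 MJ/h

Extent of reaction ξ = 0.412 × 37.4 = 15.409 mol/min
Reaction term: ξ·ΔH°_rxn = 15.409 × 32.7 = 503.87 kJ/min
Sensible, feed 186→25 °C: -346.23 kJ/min
Outlet flows (mol/min): A 21.991, B 15.409
Sensible, products 25→91.8 °C: 144.07 kJ/min
Q = ΔH = 301.7 kJ/min = 5.0284 kW
Heat supplied = 18.102 MJ/h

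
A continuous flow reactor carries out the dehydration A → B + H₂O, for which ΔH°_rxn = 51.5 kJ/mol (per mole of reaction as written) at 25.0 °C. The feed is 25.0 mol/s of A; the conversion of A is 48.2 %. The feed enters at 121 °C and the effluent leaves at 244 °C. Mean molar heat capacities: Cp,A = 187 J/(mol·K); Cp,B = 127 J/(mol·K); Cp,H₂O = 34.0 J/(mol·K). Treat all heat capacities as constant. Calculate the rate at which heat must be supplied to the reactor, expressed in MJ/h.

Q_in = 4060 MJ/h

Extent of reaction ξ = 0.482 × 25.0 = 12.05 mol/s
Reaction term: ξ·ΔH°_rxn = 12.05 × 51.5 = 620.57 kJ/s
Sensible, feed 121→25 °C: -448.8 kJ/s
Outlet flows (mol/s): A 12.95, B 12.05, H₂O 12.05
Sensible, products 25→244 °C: 955.21 kJ/s
Q = ΔH = 1127 kJ/s = 1127 kW
Heat supplied = 4057.2 MJ/h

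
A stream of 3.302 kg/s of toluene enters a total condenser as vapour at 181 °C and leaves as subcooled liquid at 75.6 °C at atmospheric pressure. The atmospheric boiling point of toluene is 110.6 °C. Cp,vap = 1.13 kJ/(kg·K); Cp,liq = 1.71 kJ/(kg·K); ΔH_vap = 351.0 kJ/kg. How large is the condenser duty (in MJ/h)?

vapour 181→110.6 °C: -79.552 kJ/kg
condensation at 110.6 °C: -351 kJ/kg
liquid 110.6→75.6 °C: -59.85 kJ/kg
Δh = -79.552 + -351 + -59.85 = -490.4 kJ/kg
Q = ṁ·Δh = 3.302 kg/s × -490.4 kJ/kg = -1619.3 kJ/s
|Q| = 1619.3 kW = 5829.5 MJ/h

Q_c = 5830 MJ/h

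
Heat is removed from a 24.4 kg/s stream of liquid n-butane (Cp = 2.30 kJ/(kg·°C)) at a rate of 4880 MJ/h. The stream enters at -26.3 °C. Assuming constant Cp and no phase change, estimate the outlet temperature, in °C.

Q = 4880 MJ/h = 1355.6 kJ/s
ΔT = Q/(ṁ·Cp) = 1355.6/(24.4×2.30) = 24.155 K
T_out = -26.3 − 24.155 = -50.455 °C

T_out = -50.5 °C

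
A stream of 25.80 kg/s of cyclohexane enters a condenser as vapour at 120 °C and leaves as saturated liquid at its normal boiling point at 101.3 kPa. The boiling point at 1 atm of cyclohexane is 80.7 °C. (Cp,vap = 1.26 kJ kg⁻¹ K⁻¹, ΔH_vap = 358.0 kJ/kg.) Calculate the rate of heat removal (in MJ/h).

Q_c = 37900 MJ/h

vapour 120→80.7 °C: -49.518 kJ/kg
condensation at 80.7 °C: -358 kJ/kg
Δh = -49.518 + -358 = -407.52 kJ/kg
Q = ṁ·Δh = 25.80 kg/s × -407.52 kJ/kg = -10514 kJ/s
|Q| = 10514 kW = 37850 MJ/h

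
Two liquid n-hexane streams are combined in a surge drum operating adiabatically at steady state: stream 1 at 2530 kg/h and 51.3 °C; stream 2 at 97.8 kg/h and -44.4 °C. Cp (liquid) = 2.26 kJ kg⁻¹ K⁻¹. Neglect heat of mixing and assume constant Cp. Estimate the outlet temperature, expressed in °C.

No heat crosses the boundary, so H_out = H_in.
Σ ṁᵢCp,ᵢTᵢ = 2530×2.26×51.3 + 97.8×2.26×-44.4 = 283510
Σ ṁᵢCp,ᵢ = 2530×2.26 + 97.8×2.26 = 5938.8
T_out = 283510 / 5938.8 = 47.738 °C

T_out = 47.7 °C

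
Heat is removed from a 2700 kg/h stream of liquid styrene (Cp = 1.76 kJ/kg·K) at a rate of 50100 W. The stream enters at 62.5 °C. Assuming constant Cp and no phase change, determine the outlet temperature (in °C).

T_out = 24.5 °C

Q = 50100 W = 180360 kJ/h
ΔT = Q/(ṁ·Cp) = 180360/(2700×1.76) = 37.955 K
T_out = 62.5 − 37.955 = 24.545 °C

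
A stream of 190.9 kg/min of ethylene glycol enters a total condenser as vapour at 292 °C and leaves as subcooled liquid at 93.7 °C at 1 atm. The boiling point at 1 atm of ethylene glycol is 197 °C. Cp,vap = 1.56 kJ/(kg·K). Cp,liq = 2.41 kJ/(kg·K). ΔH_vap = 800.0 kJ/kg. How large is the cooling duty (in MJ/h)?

Q_c = 13700 MJ/h

vapour 292→197 °C: -148.2 kJ/kg
condensation at 197 °C: -800 kJ/kg
liquid 197→93.7 °C: -248.95 kJ/kg
Δh = -148.2 + -800 + -248.95 = -1197.2 kJ/kg
Q = ṁ·Δh = 190.9 kg/min × -1197.2 kJ/kg = -228540 kJ/min
|Q| = 3808.9 kW = 13712 MJ/h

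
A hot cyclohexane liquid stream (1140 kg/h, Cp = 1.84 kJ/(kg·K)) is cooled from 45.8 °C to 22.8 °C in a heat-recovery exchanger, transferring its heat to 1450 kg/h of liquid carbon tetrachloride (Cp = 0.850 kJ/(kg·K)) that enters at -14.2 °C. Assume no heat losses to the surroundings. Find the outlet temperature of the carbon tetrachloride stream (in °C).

Heat released by hot stream: Q = 1140 × 1.84 × (45.8 − 22.8) = 48245 kJ/h
Energy balance on cold side (adiabatic exchanger): Q = ṁ_c·Cp_c·(T_c,out − T_c,in)
T_c,out = -14.2 + 48245/(1450 × 0.850) = 24.944 °C

T_c,out = 24.9 °C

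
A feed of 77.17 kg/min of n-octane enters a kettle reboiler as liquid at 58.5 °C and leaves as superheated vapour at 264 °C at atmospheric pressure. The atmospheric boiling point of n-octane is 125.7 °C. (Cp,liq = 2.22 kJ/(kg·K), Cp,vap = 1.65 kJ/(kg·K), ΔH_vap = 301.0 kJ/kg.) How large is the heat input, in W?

Q = 873000 W

liquid 58.5→125.7 °C: 149.18 kJ/kg
vaporisation at 125.7 °C: 301 kJ/kg
vapour 125.7→264 °C: 228.19 kJ/kg
Δh = 149.18 + 301 + 228.19 = 678.38 kJ/kg
Q = ṁ·Δh = 77.17 kg/min × 678.38 kJ/kg = 52351 kJ/min
|Q| = 872.51 kW = 872510 W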